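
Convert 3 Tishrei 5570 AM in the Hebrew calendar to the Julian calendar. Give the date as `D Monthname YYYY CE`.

1 September 1809 CE

Both dates share Julian Day Number 2382039; in the Julian calendar that is 1 September 1809 CE.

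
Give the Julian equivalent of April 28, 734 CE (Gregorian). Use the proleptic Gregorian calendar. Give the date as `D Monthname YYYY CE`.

At this point the Julian calendar is 4 days behind the Gregorian.
28 April 734 Gregorian − 4 days → 24 April 734 Julian.

24 April 734 CE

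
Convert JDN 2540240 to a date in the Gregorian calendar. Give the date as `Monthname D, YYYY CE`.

JDN 2451545 is 1 Jan 2000; 2540240 is +88695 days from there.

November 3, 2242 CE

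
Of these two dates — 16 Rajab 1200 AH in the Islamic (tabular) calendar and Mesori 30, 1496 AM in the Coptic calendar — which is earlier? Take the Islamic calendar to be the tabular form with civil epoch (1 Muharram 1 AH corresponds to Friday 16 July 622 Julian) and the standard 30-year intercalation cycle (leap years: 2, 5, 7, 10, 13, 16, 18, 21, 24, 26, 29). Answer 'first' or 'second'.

second

Converting both to JDN: 2373518 vs 2371438; the smaller is the second.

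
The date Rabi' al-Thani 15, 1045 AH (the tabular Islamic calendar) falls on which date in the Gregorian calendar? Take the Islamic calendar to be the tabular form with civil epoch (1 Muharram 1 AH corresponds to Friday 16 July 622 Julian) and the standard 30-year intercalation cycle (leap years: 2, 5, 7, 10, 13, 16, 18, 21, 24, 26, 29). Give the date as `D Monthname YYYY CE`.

28 September 1635 CE

Julian Day Number of the source date = 2318502.
Converting JDN 2318502 to the Gregorian calendar gives 28 September 1635 CE.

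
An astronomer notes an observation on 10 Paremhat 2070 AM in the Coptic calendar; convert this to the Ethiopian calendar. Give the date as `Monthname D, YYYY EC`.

Both dates share Julian Day Number 2580921; in the Ethiopian calendar that is 10 Megabit 2346 EC.

Megabit 10, 2346 EC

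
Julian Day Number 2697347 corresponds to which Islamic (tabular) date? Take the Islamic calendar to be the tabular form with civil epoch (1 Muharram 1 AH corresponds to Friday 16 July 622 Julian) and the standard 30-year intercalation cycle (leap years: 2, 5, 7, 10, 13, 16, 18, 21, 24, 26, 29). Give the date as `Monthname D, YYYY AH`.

The Gregorian equivalent of JDN 2697347 is 25 December 2672.
In the tabular Islamic calendar that day is Jumada al-Awwal 13, 2114 AH.

Jumada al-Awwal 13, 2114 AH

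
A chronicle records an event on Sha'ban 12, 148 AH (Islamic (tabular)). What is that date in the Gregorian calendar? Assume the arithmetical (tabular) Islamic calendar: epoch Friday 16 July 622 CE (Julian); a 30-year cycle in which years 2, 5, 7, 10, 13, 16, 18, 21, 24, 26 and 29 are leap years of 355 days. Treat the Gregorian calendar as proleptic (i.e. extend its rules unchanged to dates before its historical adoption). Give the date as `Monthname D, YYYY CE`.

October 7, 765 CE

Both dates share Julian Day Number 2000750; in the Gregorian calendar that is 7 October 765 CE.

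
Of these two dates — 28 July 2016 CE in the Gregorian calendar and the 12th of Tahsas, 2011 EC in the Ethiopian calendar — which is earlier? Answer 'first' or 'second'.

first

First date → JDN 2457598; second date → JDN 2458474.
JDN 2457598 < JDN 2458474, so the first date is earlier.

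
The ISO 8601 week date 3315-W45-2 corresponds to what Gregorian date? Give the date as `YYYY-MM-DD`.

ISO week 1 of 3315 is the week containing the first Thursday of 3315.
Week 45, day 2 (Tuesday) lands on 3315-11-05.

3315-11-05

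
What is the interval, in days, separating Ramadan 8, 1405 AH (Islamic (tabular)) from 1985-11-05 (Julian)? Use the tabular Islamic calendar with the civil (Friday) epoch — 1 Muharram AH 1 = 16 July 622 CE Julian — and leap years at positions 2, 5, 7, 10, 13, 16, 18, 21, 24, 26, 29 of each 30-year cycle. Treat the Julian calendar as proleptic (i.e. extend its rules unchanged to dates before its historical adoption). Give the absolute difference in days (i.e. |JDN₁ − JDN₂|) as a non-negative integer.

JDN of the first date = 2446214.
JDN of the second date = 2446388.
|2446388 − 2446214| = 174.

174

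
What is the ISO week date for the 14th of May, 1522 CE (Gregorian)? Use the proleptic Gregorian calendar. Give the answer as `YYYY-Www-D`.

The weekday is Sunday (ISO weekday 7).
That Sunday belongs to ISO week 19 of ISO year 1522.

1522-W19-7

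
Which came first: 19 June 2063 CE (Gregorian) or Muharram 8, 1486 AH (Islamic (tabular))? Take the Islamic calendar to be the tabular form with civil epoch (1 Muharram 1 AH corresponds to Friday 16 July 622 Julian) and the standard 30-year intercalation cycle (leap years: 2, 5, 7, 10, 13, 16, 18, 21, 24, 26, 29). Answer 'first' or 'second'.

second

The two dates have Julian Day Numbers 2474725 and 2474681 respectively.
Since 2474681 < 2474725, the second date comes first.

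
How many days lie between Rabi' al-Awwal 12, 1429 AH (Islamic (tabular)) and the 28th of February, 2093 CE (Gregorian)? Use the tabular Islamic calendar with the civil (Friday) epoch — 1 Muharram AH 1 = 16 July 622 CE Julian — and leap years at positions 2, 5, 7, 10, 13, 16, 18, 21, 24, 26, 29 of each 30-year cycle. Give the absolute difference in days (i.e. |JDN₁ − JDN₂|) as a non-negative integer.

31026

JDN of the first date = 2454546.
JDN of the second date = 2485572.
|2485572 − 2454546| = 31026.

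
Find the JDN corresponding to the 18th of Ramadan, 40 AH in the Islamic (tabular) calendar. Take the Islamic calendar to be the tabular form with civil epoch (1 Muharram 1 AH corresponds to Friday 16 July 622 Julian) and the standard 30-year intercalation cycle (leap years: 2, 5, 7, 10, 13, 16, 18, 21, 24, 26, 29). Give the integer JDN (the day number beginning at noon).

1962513

Equivalently 28 January 661 (proleptic Gregorian).
JDN 2299161 is 15 October 1582 CE (Gregorian); the target day is −336648 days from there, so JDN = 1962513.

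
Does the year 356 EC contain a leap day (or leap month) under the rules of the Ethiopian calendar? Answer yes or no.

no

356 mod 4 = 0; in the Ethiopian calendar a year is leap when year mod 4 = 3, so it is a common year.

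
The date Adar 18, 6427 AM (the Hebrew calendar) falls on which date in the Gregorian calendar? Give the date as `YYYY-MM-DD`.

Both dates share Julian Day Number 2695225; in the Gregorian calendar that is 5 March 2667 CE.

2667-03-05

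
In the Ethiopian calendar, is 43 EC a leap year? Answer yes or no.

43 mod 4 = 3; in the Ethiopian calendar a year is leap when year mod 4 = 3, so it is a leap year.

yes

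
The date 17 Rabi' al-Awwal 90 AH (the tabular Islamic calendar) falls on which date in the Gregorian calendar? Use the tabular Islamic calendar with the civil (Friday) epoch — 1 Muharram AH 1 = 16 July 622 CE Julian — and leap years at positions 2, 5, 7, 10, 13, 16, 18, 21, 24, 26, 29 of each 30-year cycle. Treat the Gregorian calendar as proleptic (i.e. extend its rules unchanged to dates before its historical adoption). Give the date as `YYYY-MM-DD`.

Both dates share Julian Day Number 1980054; in the Gregorian calendar that is 7 February 709 CE.

0709-02-07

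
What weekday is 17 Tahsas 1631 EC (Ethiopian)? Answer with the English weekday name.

In the Gregorian calendar this is 23 December 1638 (JDN 2319684).
2319684 ≡ 3 (mod 7); counting from Monday = 0 gives Thursday.

Thursday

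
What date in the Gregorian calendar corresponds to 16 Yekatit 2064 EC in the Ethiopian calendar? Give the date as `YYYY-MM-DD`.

2072-02-24

Julian Day Number of the source date = 2477897.
Converting JDN 2477897 to the Gregorian calendar gives 24 February 2072 CE.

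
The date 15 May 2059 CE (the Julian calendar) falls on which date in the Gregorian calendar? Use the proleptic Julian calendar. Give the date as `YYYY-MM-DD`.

2059-05-28

The Julian–Gregorian offset here is 13 days (Julian trailing).
15 May 2059 Julian + 13 days → 28 May 2059 Gregorian.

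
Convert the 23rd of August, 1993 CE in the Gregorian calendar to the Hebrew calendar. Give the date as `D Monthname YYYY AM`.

Julian Day Number of the source date = 2449223.
Converting JDN 2449223 to the Hebrew calendar gives 6 Elul 5753 AM.

6 Elul 5753 AM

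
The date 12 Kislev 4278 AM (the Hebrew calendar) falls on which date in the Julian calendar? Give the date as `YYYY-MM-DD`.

Julian Day Number of the source date = 1910208.
Converting JDN 1910208 to the Julian calendar gives 12 November 517 CE.

0517-11-12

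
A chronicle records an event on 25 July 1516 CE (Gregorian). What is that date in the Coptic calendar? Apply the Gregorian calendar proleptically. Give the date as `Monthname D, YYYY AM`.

Epip 21, 1232 AM

Julian Day Number of the source date = 2274973.
Converting JDN 2274973 to the Coptic calendar gives 21 Epip 1232 AM.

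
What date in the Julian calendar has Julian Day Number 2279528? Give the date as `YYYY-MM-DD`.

JDN 2279528 is 13 January 1529 in the proleptic Gregorian calendar.
In the Julian calendar that day is 1529-01-03.

1529-01-03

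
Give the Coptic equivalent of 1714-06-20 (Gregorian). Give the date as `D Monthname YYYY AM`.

15 Paoni 1430 AM

Both dates share Julian Day Number 2347256; in the Coptic calendar that is 15 Paoni 1430 AM.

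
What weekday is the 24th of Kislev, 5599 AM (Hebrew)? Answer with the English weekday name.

Equivalently 11 December 1838 Gregorian, JDN 2392720.
Since JDN mod 7 = 1 (0 = Monday), the day is Tuesday.

Tuesday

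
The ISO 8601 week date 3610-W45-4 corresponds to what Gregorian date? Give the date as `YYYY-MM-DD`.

3610-11-11

ISO week 1 of 3610 is the week containing the first Thursday of 3610.
Week 45, day 4 (Thursday) lands on 3610-11-11.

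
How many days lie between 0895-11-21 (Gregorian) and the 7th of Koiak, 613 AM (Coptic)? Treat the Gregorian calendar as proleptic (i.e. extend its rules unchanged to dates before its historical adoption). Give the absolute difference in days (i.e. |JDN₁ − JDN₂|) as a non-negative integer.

382

JDN of the first date = 2048277.
JDN of the second date = 2048659.
|2048659 − 2048277| = 382.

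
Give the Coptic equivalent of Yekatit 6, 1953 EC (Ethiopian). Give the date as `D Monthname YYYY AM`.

6 Meshir 1677 AM

The source date corresponds to 13 February 1961 in the Gregorian calendar (JDN 2437344).
That day falls on 6 Meshir 1677 AM in the Coptic calendar.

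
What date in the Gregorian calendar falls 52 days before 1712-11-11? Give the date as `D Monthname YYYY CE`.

JDN of 1712-11-11 = 2346670.
2346670 − 52 = 2346618.
JDN 2346618 in the Gregorian calendar is 20 September 1712 CE.

20 September 1712 CE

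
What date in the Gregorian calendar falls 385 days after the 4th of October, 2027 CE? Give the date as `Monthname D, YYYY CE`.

October 23, 2028 CE

JDN of the 4th of October, 2027 CE = 2461683.
2461683 + 385 = 2462068.
JDN 2462068 in the Gregorian calendar is October 23, 2028 CE.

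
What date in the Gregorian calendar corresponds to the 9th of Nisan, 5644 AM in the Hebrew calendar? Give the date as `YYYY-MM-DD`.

Both dates share Julian Day Number 2409271; in the Gregorian calendar that is 4 April 1884 CE.

1884-04-04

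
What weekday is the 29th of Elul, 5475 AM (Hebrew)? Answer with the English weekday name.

Equivalently 27 September 1715 Gregorian, JDN 2347720.
JDN 2347720 mod 7 = 4, and JDN 0 was a Monday, so this is a Friday.

Friday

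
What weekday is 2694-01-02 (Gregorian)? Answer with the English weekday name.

Tuesday

JDN 2705025 mod 7 = 1, and JDN 0 was a Monday, so this is a Tuesday.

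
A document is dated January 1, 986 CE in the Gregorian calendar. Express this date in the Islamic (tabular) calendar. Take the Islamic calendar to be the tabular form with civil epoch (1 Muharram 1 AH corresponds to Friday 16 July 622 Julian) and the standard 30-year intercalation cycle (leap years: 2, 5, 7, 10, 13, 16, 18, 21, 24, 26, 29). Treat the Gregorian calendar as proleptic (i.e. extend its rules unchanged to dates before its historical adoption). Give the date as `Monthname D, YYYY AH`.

Julian Day Number of the source date = 2081190.
Converting JDN 2081190 to the tabular Islamic calendar gives 11 Sha'ban 375 AH.

Sha'ban 11, 375 AH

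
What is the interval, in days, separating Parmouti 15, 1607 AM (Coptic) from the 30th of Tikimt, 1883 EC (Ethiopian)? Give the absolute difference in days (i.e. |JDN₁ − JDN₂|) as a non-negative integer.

First date → JDN 2411845; second date → JDN 2411680.
The interval is |2411845 − 2411680| = 165 days.

165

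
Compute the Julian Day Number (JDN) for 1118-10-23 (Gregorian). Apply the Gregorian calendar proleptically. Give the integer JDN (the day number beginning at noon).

JDN 2299161 is 15 October 1582 CE (Gregorian); the target day is −169465 days from there, so JDN = 2129696.

2129696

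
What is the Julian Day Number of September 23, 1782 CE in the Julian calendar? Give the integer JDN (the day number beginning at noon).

2372199

In the Gregorian calendar the same day is 4 October 1782.
JDN 2400001 is 17 November 1858 CE (Gregorian), MJD 0; the target day is −27802 days from there, so JDN = 2372199.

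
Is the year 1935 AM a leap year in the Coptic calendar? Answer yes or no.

1935 mod 4 = 3; in the Coptic calendar a year is leap when year mod 4 = 3, so it is a leap year.

yes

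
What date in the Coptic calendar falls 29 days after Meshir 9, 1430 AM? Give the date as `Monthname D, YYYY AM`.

Paremhat 8, 1430 AM

JDN of Meshir 9, 1430 AM = 2347130.
2347130 + 29 = 2347159.
JDN 2347159 in the Coptic calendar is Paremhat 8, 1430 AM.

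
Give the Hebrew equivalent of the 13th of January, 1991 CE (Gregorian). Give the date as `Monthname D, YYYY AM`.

Julian Day Number of the source date = 2448270.
Converting JDN 2448270 to the Hebrew calendar gives 27 Tevet 5751 AM.

Tevet 27, 5751 AM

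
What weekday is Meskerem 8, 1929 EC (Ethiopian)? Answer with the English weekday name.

Friday

This is JDN 2428430 (18 September 1936 Gregorian).
Since JDN mod 7 = 4 (0 = Monday), the day is Friday.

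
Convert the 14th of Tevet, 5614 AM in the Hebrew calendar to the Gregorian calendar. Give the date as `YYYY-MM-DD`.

Julian Day Number of the source date = 2398233.
Converting JDN 2398233 to the Gregorian calendar gives 14 January 1854 CE.

1854-01-14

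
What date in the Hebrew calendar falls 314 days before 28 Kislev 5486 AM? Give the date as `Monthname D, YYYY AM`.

Counting 314 days back from JDN 2351440 reaches JDN 2351126, which is Shevat 9, 5485 AM.

Shevat 9, 5485 AM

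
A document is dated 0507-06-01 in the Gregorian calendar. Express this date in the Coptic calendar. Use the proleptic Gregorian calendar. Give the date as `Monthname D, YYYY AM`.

Julian Day Number of the source date = 1906389.
Converting JDN 1906389 to the Coptic calendar gives 5 Paoni 223 AM.

Paoni 5, 223 AM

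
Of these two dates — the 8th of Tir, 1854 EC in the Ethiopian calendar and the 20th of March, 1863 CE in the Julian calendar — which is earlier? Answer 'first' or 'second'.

Converting both to JDN: 2401156 vs 2401597; the smaller is the first.

first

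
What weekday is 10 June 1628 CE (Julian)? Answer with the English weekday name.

In the Gregorian calendar this is 20 June 1628 (JDN 2315846).
2315846 ≡ 1 (mod 7); counting from Monday = 0 gives Tuesday.

Tuesday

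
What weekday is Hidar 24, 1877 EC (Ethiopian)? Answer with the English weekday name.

Tuesday

This is JDN 2409513 (2 December 1884 Gregorian).
JDN 2409513 mod 7 = 1, and JDN 0 was a Monday, so this is a Tuesday.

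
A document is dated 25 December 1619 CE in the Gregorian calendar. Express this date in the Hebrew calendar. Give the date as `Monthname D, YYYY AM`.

Tevet 18, 5380 AM

Both dates share Julian Day Number 2312746; in the Hebrew calendar that is 18 Tevet 5380 AM.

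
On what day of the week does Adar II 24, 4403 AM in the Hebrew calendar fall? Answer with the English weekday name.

Friday

Equivalently 24 March 643 Gregorian, JDN 1955993.
1955993 ≡ 4 (mod 7); counting from Monday = 0 gives Friday.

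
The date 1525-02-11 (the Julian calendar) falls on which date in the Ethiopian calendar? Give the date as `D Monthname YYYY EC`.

17 Yekatit 1517 EC

Both dates share Julian Day Number 2278106; in the Ethiopian calendar that is 17 Yekatit 1517 EC.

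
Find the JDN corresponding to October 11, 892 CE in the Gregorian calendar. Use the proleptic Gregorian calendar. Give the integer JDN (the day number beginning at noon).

2047141

JDN 2299161 is 15 October 1582 CE (Gregorian); the target day is −252020 days from there, so JDN = 2047141.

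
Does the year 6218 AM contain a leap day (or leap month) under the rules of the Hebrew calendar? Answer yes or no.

no

Hebrew year 6218 is year 5 of its 19-year Metonic cycle; leap years are at positions 3, 6, 8, 11, 14, 17, 19, so it is a common year (12 months).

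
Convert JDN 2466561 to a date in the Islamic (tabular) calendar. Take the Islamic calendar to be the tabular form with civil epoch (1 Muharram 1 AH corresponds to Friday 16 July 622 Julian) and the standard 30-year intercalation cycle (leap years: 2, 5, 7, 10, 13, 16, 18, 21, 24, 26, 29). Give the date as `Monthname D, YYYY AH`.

Safar 8, 1463 AH

JDN 2466561 is 10 February 2041 in the Gregorian calendar.
In the tabular Islamic calendar that day is Safar 8, 1463 AH.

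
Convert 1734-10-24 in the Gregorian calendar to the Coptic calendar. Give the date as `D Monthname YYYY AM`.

Julian Day Number of the source date = 2354687.
Converting JDN 2354687 to the Coptic calendar gives 16 Paopi 1451 AM.

16 Paopi 1451 AM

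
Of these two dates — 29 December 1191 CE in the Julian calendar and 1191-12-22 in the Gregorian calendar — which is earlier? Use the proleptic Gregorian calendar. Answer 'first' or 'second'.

Converting both to JDN: 2156433 vs 2156419; the smaller is the second.

second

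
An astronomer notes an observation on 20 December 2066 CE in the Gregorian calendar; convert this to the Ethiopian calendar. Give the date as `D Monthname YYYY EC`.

11 Tahsas 2059 EC

Both dates share Julian Day Number 2476005; in the Ethiopian calendar that is 11 Tahsas 2059 EC.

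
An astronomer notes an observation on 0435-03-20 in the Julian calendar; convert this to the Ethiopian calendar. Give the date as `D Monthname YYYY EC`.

Julian Day Number of the source date = 1880020.
Converting JDN 1880020 to the Ethiopian calendar gives 24 Megabit 427 EC.

24 Megabit 427 EC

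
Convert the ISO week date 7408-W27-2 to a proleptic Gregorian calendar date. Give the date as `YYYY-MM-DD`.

7408-07-05

ISO week 1 of 7408 is the week containing the first Thursday of 7408.
Week 27, day 2 (Tuesday) lands on 7408-07-05.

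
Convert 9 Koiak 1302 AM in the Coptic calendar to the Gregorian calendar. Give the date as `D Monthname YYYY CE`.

Both dates share Julian Day Number 2300318; in the Gregorian calendar that is 15 December 1585 CE.

15 December 1585 CE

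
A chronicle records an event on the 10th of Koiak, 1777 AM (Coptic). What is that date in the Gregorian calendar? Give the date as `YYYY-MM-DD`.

2060-12-19

Julian Day Number of the source date = 2473813.
Converting JDN 2473813 to the Gregorian calendar gives 19 December 2060 CE.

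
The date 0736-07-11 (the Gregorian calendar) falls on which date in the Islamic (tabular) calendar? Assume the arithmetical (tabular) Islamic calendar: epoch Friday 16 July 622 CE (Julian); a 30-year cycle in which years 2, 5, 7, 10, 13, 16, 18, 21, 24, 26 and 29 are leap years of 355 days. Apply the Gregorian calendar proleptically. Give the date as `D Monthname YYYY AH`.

22 Jumada al-Thani 118 AH

Both dates share Julian Day Number 1990070; in the tabular Islamic calendar that is 22 Jumada al-Thani 118 AH.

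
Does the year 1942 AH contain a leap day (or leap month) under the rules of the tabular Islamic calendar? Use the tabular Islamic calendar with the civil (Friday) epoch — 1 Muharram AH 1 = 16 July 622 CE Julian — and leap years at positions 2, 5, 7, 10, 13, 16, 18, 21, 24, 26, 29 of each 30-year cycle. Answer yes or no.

no

Year 1942 AH is year 22 of its 30-year cycle; leap positions are 2, 5, 7, 10, 13, 16, 18, 21, 24, 26, 29, so it is a common year (354 days).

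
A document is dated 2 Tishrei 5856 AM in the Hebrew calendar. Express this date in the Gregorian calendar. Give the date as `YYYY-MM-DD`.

2095-09-30

Both dates share Julian Day Number 2486516; in the Gregorian calendar that is 30 September 2095 CE.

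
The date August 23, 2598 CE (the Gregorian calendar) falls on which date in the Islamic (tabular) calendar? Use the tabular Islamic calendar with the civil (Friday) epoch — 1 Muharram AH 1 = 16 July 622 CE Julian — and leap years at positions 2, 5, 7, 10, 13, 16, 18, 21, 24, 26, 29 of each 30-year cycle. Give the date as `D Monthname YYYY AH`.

Both dates share Julian Day Number 2670195; in the tabular Islamic calendar that is 29 Ramadan 2037 AH.

29 Ramadan 2037 AH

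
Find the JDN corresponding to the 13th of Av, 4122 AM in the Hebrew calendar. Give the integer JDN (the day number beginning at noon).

1853481

Equivalently 23 July 362 (proleptic Gregorian).
JDN 2451545 is 1 January 2000 CE (Gregorian); the target day is −598064 days from there, so JDN = 1853481.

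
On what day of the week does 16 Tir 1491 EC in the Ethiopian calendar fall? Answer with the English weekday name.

Friday

Equivalently 20 January 1499 Gregorian, JDN 2268578.
JDN 2268578 mod 7 = 4, and JDN 0 was a Monday, so this is a Friday.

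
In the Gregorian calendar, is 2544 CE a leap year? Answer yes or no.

yes

2544 is divisible by 4 and not by 100, so it is a leap year.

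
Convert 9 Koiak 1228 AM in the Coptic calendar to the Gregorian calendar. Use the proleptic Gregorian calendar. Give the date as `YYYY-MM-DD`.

Julian Day Number of the source date = 2273290.
Converting JDN 2273290 to the Gregorian calendar gives 16 December 1511 CE.

1511-12-16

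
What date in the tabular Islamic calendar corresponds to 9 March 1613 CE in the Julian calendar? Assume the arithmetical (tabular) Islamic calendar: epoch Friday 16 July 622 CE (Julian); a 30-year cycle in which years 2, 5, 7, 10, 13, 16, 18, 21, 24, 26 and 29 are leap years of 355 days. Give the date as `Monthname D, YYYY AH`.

Both dates share Julian Day Number 2310274; in the tabular Islamic calendar that is 27 Muharram 1022 AH.

Muharram 27, 1022 AH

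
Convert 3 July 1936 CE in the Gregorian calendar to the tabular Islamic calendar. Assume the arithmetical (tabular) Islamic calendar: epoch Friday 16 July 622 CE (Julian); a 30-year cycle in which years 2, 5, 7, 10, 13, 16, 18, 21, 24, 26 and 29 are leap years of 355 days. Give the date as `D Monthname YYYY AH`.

Both dates share Julian Day Number 2428353; in the tabular Islamic calendar that is 13 Rabi' al-Thani 1355 AH.

13 Rabi' al-Thani 1355 AH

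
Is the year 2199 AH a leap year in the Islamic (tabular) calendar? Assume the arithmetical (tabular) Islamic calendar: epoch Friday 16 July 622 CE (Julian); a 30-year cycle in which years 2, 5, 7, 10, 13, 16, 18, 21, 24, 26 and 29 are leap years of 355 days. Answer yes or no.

no

Year 2199 AH is year 9 of its 30-year cycle; leap positions are 2, 5, 7, 10, 13, 16, 18, 21, 24, 26, 29, so it is a common year (354 days).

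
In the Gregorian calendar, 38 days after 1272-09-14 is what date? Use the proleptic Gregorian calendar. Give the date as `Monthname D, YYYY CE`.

JDN of 1272-09-14 = 2185906.
2185906 + 38 = 2185944.
JDN 2185944 in the Gregorian calendar is October 22, 1272 CE.

October 22, 1272 CE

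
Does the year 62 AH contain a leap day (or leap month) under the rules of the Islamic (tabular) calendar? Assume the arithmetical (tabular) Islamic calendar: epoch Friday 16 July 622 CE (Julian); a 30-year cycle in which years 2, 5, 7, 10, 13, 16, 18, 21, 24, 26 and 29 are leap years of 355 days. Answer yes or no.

yes

Year 62 AH is year 2 of its 30-year cycle; leap positions are 2, 5, 7, 10, 13, 16, 18, 21, 24, 26, 29, so it is a leap year (355 days).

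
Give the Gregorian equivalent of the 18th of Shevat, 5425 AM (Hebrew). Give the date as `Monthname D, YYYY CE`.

Julian Day Number of the source date = 2329223.
Converting JDN 2329223 to the Gregorian calendar gives 3 February 1665 CE.

February 3, 1665 CE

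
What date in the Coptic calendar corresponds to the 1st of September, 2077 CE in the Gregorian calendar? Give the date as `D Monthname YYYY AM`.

Both dates share Julian Day Number 2479913; in the Coptic calendar that is 26 Mesori 1793 AM.

26 Mesori 1793 AM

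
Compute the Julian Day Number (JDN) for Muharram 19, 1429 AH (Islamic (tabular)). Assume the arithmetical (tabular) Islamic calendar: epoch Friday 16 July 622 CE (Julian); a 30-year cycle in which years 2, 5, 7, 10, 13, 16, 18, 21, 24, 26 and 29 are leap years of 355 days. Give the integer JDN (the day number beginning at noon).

In the Gregorian calendar the same day is 28 January 2008.
JDN 2400001 is 17 November 1858 CE (Gregorian), MJD 0; the target day is +54493 days from there, so JDN = 2454494.

2454494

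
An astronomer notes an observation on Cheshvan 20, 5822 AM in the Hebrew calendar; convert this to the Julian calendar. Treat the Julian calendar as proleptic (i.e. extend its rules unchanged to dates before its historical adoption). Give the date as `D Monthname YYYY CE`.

The source date corresponds to 3 November 2061 in the Gregorian calendar (JDN 2474132).
That day falls on 21 October 2061 CE in the Julian calendar.

21 October 2061 CE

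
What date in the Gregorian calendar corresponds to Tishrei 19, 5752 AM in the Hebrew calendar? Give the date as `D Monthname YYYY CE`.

27 September 1991 CE

Julian Day Number of the source date = 2448527.
Converting JDN 2448527 to the Gregorian calendar gives 27 September 1991 CE.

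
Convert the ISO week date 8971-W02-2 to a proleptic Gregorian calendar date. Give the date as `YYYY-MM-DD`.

8971-01-08

ISO week 1 of 8971 is the week containing the first Thursday of 8971.
Week 2, day 2 (Tuesday) lands on 8971-01-08.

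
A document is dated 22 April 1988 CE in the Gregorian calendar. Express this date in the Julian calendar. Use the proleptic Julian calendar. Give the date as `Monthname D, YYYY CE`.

For dates in this range the Gregorian date is 13 days ahead of the Julian.
22 April 1988 Gregorian − 13 days → 9 April 1988 Julian.

April 9, 1988 CE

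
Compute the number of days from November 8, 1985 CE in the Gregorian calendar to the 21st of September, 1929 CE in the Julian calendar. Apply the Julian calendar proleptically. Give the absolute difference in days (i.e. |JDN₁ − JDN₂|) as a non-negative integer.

First date → JDN 2446378; second date → JDN 2425889.
The interval is |2446378 − 2425889| = 20489 days.

20489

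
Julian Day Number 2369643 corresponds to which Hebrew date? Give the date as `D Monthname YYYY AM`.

JDN 2369643 is 5 October 1775 in the Gregorian calendar.
In the Hebrew calendar that day is 11 Tishrei 5536 AM.

11 Tishrei 5536 AM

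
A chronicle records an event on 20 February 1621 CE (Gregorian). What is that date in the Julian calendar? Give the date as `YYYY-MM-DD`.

The Julian–Gregorian offset here is 10 days (Julian trailing).
20 February 1621 Gregorian − 10 days → 10 February 1621 Julian.

1621-02-10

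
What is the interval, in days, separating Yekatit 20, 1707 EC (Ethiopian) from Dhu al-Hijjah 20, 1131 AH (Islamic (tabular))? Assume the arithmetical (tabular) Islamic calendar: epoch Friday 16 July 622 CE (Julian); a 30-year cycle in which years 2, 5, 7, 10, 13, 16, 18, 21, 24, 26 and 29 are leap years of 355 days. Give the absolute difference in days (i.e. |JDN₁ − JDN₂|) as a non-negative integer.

First date → JDN 2347506; second date → JDN 2349218.
The interval is |2347506 − 2349218| = 1712 days.

1712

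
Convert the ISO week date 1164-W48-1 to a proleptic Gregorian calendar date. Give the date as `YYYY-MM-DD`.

ISO week 1 of 1164 is the week containing the first Thursday of 1164.
Week 48, day 1 (Monday) lands on 1164-11-23.

1164-11-23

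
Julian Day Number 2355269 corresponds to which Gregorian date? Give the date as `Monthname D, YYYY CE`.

May 28, 1736 CE

JDN 2451545 is 1 Jan 2000; 2355269 is −96276 days from there.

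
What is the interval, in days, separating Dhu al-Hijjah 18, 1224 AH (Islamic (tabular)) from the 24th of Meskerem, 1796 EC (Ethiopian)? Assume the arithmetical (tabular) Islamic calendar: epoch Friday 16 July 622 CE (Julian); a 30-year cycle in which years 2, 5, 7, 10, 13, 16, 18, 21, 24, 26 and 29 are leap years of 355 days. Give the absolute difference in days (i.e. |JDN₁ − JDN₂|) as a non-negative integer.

First date → JDN 2382172; second date → JDN 2379868.
The interval is |2382172 − 2379868| = 2304 days.

2304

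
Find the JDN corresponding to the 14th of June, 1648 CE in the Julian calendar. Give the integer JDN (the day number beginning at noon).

2323155

Equivalently 24 June 1648 (Gregorian).
JDN 2400001 is 17 November 1858 CE (Gregorian), MJD 0; the target day is −76846 days from there, so JDN = 2323155.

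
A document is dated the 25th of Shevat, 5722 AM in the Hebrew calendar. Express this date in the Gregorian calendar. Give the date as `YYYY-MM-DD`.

Both dates share Julian Day Number 2437695; in the Gregorian calendar that is 30 January 1962 CE.

1962-01-30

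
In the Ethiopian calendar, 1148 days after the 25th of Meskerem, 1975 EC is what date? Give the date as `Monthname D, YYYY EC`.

JDN of the 25th of Meskerem, 1975 EC = 2445248.
2445248 + 1148 = 2446396.
JDN 2446396 in the Ethiopian calendar is Hidar 17, 1978 EC.

Hidar 17, 1978 EC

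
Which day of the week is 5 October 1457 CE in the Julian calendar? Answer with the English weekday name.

In the proleptic Gregorian calendar this is 14 October 1457 (JDN 2253505).
JDN 2253505 mod 7 = 2, and JDN 0 was a Monday, so this is a Wednesday.

Wednesday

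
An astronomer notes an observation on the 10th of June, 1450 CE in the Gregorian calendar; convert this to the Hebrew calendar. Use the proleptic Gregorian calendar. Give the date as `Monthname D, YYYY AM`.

Sivan 21, 5210 AM

Julian Day Number of the source date = 2250822.
Converting JDN 2250822 to the Hebrew calendar gives 21 Sivan 5210 AM.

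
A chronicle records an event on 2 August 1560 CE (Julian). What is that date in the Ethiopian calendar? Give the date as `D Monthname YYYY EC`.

9 Nehase 1552 EC

The source date corresponds to 12 August 1560 in the proleptic Gregorian calendar (JDN 2291062).
That day falls on 9 Nehase 1552 EC in the Ethiopian calendar.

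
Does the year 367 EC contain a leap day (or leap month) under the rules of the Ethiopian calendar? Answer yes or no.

yes

367 mod 4 = 3; in the Ethiopian calendar a year is leap when year mod 4 = 3, so it is a leap year.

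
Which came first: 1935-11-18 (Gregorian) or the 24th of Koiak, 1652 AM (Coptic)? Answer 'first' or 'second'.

first

Converting both to JDN: 2428125 vs 2428171; the smaller is the first.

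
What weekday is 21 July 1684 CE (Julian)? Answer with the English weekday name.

Monday

Equivalently 31 July 1684 Gregorian, JDN 2336341.
2336341 ≡ 0 (mod 7); counting from Monday = 0 gives Monday.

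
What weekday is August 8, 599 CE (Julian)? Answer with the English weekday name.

This is JDN 1940062 (10 August 599 Gregorian).
1940062 ≡ 5 (mod 7); counting from Monday = 0 gives Saturday.

Saturday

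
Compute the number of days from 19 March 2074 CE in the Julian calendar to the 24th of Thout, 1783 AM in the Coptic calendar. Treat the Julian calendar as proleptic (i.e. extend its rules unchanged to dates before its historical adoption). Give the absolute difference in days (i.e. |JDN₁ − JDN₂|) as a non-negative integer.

First date → JDN 2478664; second date → JDN 2475928.
The interval is |2478664 − 2475928| = 2736 days.

2736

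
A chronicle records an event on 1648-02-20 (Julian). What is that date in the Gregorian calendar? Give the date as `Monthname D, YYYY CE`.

March 1, 1648 CE

At this point the Julian calendar is 10 days behind the Gregorian.
20 February 1648 Julian + 10 days → 1 March 1648 Gregorian.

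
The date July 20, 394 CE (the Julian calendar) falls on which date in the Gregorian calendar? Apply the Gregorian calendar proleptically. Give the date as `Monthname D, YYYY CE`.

At this point the Julian calendar is 1 day behind the Gregorian.
20 July 394 Julian + 1 day → 21 July 394 Gregorian.

July 21, 394 CE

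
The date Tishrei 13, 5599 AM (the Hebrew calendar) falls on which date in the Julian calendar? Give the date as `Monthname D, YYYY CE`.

Julian Day Number of the source date = 2392650.
Converting JDN 2392650 to the Julian calendar gives 20 September 1838 CE.

September 20, 1838 CE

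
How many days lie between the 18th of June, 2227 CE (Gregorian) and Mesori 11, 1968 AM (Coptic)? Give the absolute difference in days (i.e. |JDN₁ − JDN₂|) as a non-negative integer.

9194

First date → JDN 2534623; second date → JDN 2543817.
The interval is |2534623 − 2543817| = 9194 days.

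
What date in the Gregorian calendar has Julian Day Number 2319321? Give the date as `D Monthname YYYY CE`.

JDN 2451545 is 1 Jan 2000; 2319321 is −132224 days from there.

25 December 1637 CE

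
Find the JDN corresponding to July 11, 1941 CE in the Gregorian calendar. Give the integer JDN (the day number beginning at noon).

2430187

JDN 2299161 is 15 October 1582 CE (Gregorian); the target day is +131026 days from there, so JDN = 2430187.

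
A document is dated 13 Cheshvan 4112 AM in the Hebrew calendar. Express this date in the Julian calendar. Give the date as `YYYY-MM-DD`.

The source date corresponds to 22 October 351 in the proleptic Gregorian calendar (JDN 1849554).
That day falls on 21 October 351 CE in the Julian calendar.

0351-10-21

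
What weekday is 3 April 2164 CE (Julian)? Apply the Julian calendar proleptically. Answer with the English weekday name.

In the Gregorian calendar this is 17 April 2164 (JDN 2511552).
Since JDN mod 7 = 1 (0 = Monday), the day is Tuesday.

Tuesday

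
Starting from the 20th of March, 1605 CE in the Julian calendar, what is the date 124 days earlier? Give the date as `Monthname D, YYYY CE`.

JDN of the 20th of March, 1605 CE = 2307363.
2307363 − 124 = 2307239.
JDN 2307239 in the Julian calendar is November 16, 1604 CE.

November 16, 1604 CE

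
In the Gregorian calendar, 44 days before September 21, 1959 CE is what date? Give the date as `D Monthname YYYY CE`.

JDN of September 21, 1959 CE = 2436833.
2436833 − 44 = 2436789.
JDN 2436789 in the Gregorian calendar is 8 August 1959 CE.

8 August 1959 CE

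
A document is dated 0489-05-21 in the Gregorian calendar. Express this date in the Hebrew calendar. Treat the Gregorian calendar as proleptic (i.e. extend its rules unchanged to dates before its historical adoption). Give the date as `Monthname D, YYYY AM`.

Sivan 5, 4249 AM

Julian Day Number of the source date = 1899805.
Converting JDN 1899805 to the Hebrew calendar gives 5 Sivan 4249 AM.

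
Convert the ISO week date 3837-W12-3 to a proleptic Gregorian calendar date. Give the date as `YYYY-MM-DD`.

ISO week 1 of 3837 is the week containing the first Thursday of 3837.
Week 12, day 3 (Wednesday) lands on 3837-03-22.

3837-03-22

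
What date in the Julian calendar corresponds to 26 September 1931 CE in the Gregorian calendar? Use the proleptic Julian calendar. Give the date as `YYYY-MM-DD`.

1931-09-13

For dates in this range the Gregorian date is 13 days ahead of the Julian.
26 September 1931 Gregorian − 13 days → 13 September 1931 Julian.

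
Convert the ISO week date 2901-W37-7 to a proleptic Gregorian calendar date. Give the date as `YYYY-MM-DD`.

ISO week 1 of 2901 is the week containing the first Thursday of 2901.
Week 37, day 7 (Sunday) lands on 2901-09-18.

2901-09-18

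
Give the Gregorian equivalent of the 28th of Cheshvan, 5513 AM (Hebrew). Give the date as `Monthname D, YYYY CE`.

Julian Day Number of the source date = 2361274.
Converting JDN 2361274 to the Gregorian calendar gives 5 November 1752 CE.

November 5, 1752 CE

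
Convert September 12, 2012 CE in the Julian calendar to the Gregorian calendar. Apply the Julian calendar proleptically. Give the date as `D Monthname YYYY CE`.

25 September 2012 CE

For dates in this range the Gregorian date is 13 days ahead of the Julian.
12 September 2012 Julian + 13 days → 25 September 2012 Gregorian.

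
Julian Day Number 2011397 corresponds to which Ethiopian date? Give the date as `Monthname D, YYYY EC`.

Tahsas 1, 787 EC

The proleptic Gregorian equivalent of JDN 2011397 is 1 December 794.
In the Ethiopian calendar that day is Tahsas 1, 787 EC.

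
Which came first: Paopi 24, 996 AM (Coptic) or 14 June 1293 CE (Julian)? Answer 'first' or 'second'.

first

Converting both to JDN: 2188507 vs 2193491; the smaller is the first.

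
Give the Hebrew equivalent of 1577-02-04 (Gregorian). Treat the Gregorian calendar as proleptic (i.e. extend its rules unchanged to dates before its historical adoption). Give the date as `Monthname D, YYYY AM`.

Adar I 7, 5337 AM

Both dates share Julian Day Number 2297082; in the Hebrew calendar that is 7 Adar I 5337 AM.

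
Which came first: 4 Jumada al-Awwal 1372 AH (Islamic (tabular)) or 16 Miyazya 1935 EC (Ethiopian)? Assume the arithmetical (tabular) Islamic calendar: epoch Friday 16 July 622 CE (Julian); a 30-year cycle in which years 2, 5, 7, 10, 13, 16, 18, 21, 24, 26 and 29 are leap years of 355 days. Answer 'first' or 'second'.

second

First date → JDN 2434398; second date → JDN 2430839.
JDN 2430839 < JDN 2434398, so the second date is earlier.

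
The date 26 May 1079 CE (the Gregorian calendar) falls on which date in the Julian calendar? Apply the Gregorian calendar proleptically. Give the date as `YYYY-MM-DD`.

For dates in this range the Gregorian date is 6 days ahead of the Julian.
26 May 1079 Gregorian − 6 days → 20 May 1079 Julian.

1079-05-20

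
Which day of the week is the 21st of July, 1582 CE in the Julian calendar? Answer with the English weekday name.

In the Gregorian calendar this is 31 July 1582 (JDN 2299085).
JDN 2299085 mod 7 = 5, and JDN 0 was a Monday, so this is a Saturday.

Saturday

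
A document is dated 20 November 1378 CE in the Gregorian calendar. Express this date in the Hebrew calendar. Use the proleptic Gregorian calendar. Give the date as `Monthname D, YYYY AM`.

Cheshvan 21, 5139 AM

Julian Day Number of the source date = 2224688.
Converting JDN 2224688 to the Hebrew calendar gives 21 Cheshvan 5139 AM.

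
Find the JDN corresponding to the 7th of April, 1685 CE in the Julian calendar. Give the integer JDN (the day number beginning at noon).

Equivalently 17 April 1685 (Gregorian).
JDN 2451545 is 1 January 2000 CE (Gregorian); the target day is −114944 days from there, so JDN = 2336601.

2336601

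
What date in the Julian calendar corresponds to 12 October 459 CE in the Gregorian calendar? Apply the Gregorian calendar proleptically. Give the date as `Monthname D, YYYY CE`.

The Julian–Gregorian offset here is 1 day (Julian trailing).
12 October 459 Gregorian − 1 day → 11 October 459 Julian.

October 11, 459 CE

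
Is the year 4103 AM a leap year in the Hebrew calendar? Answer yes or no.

Hebrew year 4103 is year 18 of its 19-year Metonic cycle; leap years are at positions 3, 6, 8, 11, 14, 17, 19, so it is a common year (12 months).

no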